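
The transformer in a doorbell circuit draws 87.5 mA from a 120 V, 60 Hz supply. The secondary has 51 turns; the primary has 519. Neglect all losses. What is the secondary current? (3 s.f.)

I_s ≈ 0.890 A

I_s/I_p = N_p/N_s, so I_s = 0.0875 × 519/51 = 0.890 A.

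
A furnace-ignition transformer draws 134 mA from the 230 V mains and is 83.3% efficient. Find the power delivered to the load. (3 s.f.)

P_in = V_p I_p = 230 × 0.134 = 30.820 W.
P_out = η P_in = 0.833 × 30.820 = 25.7 W.

P_out ≈ 25.7 W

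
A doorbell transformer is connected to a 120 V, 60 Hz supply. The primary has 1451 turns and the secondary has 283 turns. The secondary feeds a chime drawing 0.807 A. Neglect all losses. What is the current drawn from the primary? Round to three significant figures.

For an ideal transformer I_p N_p = I_s N_s, so I_p = 0.807 × 283/1451 = 0.157 A.

I_p ≈ 0.157 A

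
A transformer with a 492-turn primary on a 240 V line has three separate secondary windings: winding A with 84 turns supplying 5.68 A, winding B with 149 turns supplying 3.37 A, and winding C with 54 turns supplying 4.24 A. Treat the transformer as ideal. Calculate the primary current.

I_p ≈ 2.46 A

V_A = 240 × 84/492 = 40.976 V; V_B = 240 × 149/492 = 72.683 V; V_C = 240 × 54/492 = 26.341 V.
P_out = V_A I_A + V_B I_B + V_C I_C = 40.976×5.68 + 72.683×3.37 + 26.341×4.24 = 232.74 + 244.94 + 111.69 = 589.37 W.
Ideal ⇒ P_in = P_out, so I_p = P_out/V_p = 589.37/240 = 2.46 A.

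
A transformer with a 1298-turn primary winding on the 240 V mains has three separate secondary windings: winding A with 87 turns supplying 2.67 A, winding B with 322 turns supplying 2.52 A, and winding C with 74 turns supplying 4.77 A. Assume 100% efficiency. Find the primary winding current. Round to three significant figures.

V_A = 240 × 87/1298 = 16.086 V; V_B = 240 × 322/1298 = 59.538 V; V_C = 240 × 74/1298 = 13.683 V.
P_out = V_A I_A + V_B I_B + V_C I_C = 16.086×2.67 + 59.538×2.52 + 13.683×4.77 = 42.950 + 150.04 + 65.266 = 258.25 W.
Ideal ⇒ P_in = P_out, so I_p = P_out/V_p = 258.25/240 = 1.08 A.

I_p ≈ 1.08 A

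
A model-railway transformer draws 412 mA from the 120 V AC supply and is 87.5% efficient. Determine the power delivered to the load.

P_out ≈ 43.3 W

P_in = V_p I_p = 120 × 0.412 = 49.440 W.
P_out = η P_in = 0.875 × 49.440 = 43.3 W.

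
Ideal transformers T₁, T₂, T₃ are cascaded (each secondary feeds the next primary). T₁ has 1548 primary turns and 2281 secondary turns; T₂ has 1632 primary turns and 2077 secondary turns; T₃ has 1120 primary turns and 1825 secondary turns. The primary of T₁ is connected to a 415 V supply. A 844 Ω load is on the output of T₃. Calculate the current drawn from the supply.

I_supply ≈ 4.59 A

Secondary of T₁: V = 415.00 × 2281/1548 = 611.51 V.
Secondary of T₂: V = 611.51 × 2077/1632 = 778.25 V.
Secondary of T₃: V = 778.25 × 1825/1120 = 1268.1 V.
I_load = 1268.1/844 = 1.5025 A, so P_out = 1268.1 × 1.5025 = 1905.4 W.
All ideal ⇒ P_in = P_out, so I_supply = 1905.4/415 = 4.59 A.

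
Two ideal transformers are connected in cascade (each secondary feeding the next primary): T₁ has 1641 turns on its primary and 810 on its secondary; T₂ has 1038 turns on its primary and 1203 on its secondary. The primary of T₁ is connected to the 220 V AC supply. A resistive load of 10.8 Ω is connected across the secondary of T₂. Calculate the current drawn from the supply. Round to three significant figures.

I_supply ≈ 6.67 A

After T₁: V = 220.00 × 810/1641 = 108.59 V.
After T₂: V = 108.59 × 1203/1038 = 125.85 V.
I_load = 125.85/10.8 = 11.653 A, so P_out = 125.85 × 11.653 = 1466.6 W.
All ideal ⇒ P_in = P_out, so I_supply = 1466.6/220 = 6.67 A.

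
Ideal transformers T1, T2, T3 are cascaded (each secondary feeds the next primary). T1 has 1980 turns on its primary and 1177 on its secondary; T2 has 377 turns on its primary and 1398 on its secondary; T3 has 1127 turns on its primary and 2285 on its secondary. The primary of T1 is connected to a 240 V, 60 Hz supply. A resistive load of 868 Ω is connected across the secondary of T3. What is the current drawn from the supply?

After T1: V = 240.00 × 1177/1980 = 142.67 V.
After T2: V = 142.67 × 1398/377 = 529.04 V.
After T3: V = 529.04 × 2285/1127 = 1072.6 V.
I_load = 1072.6/868 = 1.2358 A, so P_out = 1072.6 × 1.2358 = 1325.5 W.
All ideal ⇒ P_in = P_out, so I_supply = 1325.5/240 = 5.52 A.

I_supply ≈ 5.52 A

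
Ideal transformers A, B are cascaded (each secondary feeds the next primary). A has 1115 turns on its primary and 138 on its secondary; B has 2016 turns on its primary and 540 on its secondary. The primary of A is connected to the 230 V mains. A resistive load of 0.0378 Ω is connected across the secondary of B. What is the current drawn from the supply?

After A: V = 230.00 × 138/1115 = 28.466 V.
After B: V = 28.466 × 540/2016 = 7.6249 V.
I_load = 7.6249/0.0378 = 201.72 A, so P_out = 7.6249 × 201.72 = 1538.1 W.
All ideal ⇒ P_in = P_out, so I_supply = 1538.1/230 = 6.69 A.

I_supply ≈ 6.69 A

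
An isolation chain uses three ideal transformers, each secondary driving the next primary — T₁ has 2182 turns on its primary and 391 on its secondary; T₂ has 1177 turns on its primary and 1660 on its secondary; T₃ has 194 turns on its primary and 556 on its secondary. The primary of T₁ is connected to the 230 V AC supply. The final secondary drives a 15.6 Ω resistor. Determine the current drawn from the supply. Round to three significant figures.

I_supply ≈ 7.73 A

Secondary of T₁: V = 230.00 × 391/2182 = 41.214 V.
Secondary of T₂: V = 41.214 × 1660/1177 = 58.127 V.
Secondary of T₃: V = 58.127 × 556/194 = 166.59 V.
I_load = 166.59/15.6 = 10.679 A, so P_out = 166.59 × 10.679 = 1779.0 W.
All ideal ⇒ P_in = P_out, so I_supply = 1779.0/230 = 7.73 A.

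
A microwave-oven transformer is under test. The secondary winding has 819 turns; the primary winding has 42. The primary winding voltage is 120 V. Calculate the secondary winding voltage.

V_s ≈ 2340 V

V_s/V_p = N_s/N_p, so V_s = 120 × 819/42 = 2340 V.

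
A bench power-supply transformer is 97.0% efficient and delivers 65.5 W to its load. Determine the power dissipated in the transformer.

P_in = P_out/η = 65.5/0.970 = 67.5258 W.
P_loss = P_in − P_out = 67.5258 − 65.5 = 2.03 W.

P_loss ≈ 2.03 W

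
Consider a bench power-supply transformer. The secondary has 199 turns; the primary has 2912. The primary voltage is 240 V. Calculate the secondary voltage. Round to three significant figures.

V_s/V_p = N_s/N_p, so V_s = 240 × 199/2912 = 16.4 V.

V_s ≈ 16.4 V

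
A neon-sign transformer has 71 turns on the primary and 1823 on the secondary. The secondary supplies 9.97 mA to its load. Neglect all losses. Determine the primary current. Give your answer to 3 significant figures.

For an ideal transformer I_p/I_s = N_s/N_p, so I_p = 0.00997 × 1823/71 = 0.256 A.

I_p ≈ 0.256 A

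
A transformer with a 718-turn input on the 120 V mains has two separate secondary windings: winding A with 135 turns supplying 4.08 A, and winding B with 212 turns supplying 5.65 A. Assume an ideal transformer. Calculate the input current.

I_in ≈ 2.44 A

V_A = 120 × 135/718 = 22.563 V; V_B = 120 × 212/718 = 35.432 V.
P_out = V_A I_A + V_B I_B = 22.563×4.08 + 35.432×5.65 = 92.056 + 200.19 = 292.25 W.
Ideal ⇒ P_in = P_out, so I_in = P_out/V_in = 292.25/120 = 2.44 A.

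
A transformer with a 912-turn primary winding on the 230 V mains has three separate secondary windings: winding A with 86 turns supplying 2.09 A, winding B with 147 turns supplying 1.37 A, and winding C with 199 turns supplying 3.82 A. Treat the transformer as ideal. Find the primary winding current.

V_A = 230 × 86/912 = 21.689 V; V_B = 230 × 147/912 = 37.072 V; V_C = 230 × 199/912 = 50.186 V.
P_out = V_A I_A + V_B I_B + V_C I_C = 21.689×2.09 + 37.072×1.37 + 50.186×3.82 = 45.329 + 50.789 + 191.71 = 287.83 W.
Ideal ⇒ P_in = P_out, so I_p = P_out/V_p = 287.83/230 = 1.25 A.

I_p ≈ 1.25 A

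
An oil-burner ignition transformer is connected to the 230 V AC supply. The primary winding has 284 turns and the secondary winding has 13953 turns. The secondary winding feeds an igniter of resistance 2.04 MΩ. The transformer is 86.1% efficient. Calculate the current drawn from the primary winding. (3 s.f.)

I_p ≈ 0.316 A

V_s = 230 × 13953/284 = 11300 V.
I_s = V_s/R = 11300/(2.04×10^6) = 0.0055392 A.
P_out = V_s I_s = 11300 × 0.0055392 = 62.593 W.
P_in = P_out/η = 62.593/0.861 = 72.698 W.
I_p = P_in/V_p = 72.698/230 = 0.316 A.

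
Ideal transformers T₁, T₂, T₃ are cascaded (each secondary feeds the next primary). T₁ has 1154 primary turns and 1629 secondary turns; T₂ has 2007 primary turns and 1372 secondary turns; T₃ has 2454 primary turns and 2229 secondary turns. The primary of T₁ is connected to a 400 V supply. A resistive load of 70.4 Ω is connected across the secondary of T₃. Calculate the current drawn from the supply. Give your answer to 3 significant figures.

Secondary of T₁: V = 400.00 × 1629/1154 = 564.64 V.
Secondary of T₂: V = 564.64 × 1372/2007 = 386.00 V.
Secondary of T₃: V = 386.00 × 2229/2454 = 350.60 V.
I_load = 350.60/70.4 = 4.9802 A, so P_out = 350.60 × 4.9802 = 1746.1 W.
All ideal ⇒ P_in = P_out, so I_supply = 1746.1/400 = 4.37 A.

I_supply ≈ 4.37 A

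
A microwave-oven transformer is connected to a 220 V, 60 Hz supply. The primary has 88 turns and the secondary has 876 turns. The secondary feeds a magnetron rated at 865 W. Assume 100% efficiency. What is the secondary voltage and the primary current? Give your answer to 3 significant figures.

V_s ≈ 2190 V, I_p ≈ 3.93 A

V_s = V_p × N_s/N_p = 220 × 876/88 = 2190.0 V.
I_s = P/V_s = 865/2190.0 = 0.39498 A.
I_p = I_s × N_s/N_p = 0.39498 × 876/88 = 3.93 A.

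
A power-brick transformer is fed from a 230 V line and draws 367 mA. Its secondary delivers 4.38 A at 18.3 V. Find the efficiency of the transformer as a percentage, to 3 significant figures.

η ≈ 95.0%

P_in = 230 × 0.367 = 84.4100 W.
P_out = 18.3 × 4.38 = 80.1540 W.
η = P_out/P_in = 80.1540/84.4100 = 0.950.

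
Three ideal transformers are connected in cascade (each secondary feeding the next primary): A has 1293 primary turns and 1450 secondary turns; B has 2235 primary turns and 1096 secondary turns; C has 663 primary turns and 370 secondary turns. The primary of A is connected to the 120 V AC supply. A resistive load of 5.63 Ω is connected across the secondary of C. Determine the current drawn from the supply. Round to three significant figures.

I_supply ≈ 2.01 A

Secondary of A: V = 120.00 × 1450/1293 = 134.57 V.
Secondary of B: V = 134.57 × 1096/2235 = 65.991 V.
Secondary of C: V = 65.991 × 370/663 = 36.827 V.
I_load = 36.827/5.63 = 6.5413 A, so P_out = 36.827 × 6.5413 = 240.90 W.
All ideal ⇒ P_in = P_out, so I_supply = 240.90/120 = 2.01 A.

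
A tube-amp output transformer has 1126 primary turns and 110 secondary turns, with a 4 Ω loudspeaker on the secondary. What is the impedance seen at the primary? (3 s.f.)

Z_p = (N_p/N_s)² × Z_s = (1126/110)² × 4 = 419 Ω.

Z_p ≈ 419 Ω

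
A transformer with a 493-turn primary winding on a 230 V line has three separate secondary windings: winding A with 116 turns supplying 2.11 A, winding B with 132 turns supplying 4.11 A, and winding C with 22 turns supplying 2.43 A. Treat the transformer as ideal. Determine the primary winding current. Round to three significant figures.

V_A = 230 × 116/493 = 54.118 V; V_B = 230 × 132/493 = 61.582 V; V_C = 230 × 22/493 = 10.264 V.
P_out = V_A I_A + V_B I_B + V_C I_C = 54.118×2.11 + 61.582×4.11 + 10.264×2.43 = 114.19 + 253.10 + 24.941 = 392.23 W.
Ideal ⇒ P_in = P_out, so I_p = P_out/V_p = 392.23/230 = 1.71 A.

I_p ≈ 1.71 A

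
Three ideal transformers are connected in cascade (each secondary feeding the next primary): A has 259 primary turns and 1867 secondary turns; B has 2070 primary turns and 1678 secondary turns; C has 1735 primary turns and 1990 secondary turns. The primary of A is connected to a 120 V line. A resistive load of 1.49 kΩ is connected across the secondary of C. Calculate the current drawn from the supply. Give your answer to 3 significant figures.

After A: V = 120.00 × 1867/259 = 865.02 V.
After B: V = 865.02 × 1678/2070 = 701.21 V.
After C: V = 701.21 × 1990/1735 = 804.27 V.
I_load = 804.27/1490 = 0.53978 A, so P_out = 804.27 × 0.53978 = 434.13 W.
All ideal ⇒ P_in = P_out, so I_supply = 434.13/120 = 3.62 A.

I_supply ≈ 3.62 A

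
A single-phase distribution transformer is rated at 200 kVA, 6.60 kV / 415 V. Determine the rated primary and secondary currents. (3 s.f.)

I_p ≈ 30.3 A, I_s ≈ 482 A

I_p = S/V_p = 200000/6600 = 30.3 A.
I_s = S/V_s = 200000/415 = 482 A.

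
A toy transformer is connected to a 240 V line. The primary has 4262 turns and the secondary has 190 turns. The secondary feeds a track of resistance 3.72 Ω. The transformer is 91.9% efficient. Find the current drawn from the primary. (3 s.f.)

I_p ≈ 0.140 A

V_s = 240 × 190/4262 = 10.699 V.
I_s = V_s/R = 10.699/3.72 = 2.8761 A.
P_out = V_s I_s = 10.699 × 2.8761 = 30.772 W.
P_in = P_out/η = 30.772/0.919 = 33.485 W.
I_p = P_in/V_p = 33.485/240 = 0.140 A.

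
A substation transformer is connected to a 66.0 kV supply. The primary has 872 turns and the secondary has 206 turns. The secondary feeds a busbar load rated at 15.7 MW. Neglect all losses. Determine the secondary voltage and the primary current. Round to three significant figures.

V_s = V_p × N_s/N_p = 66000 × 206/872 = 15592 V.
I_s = P/V_s = 1.57×10^7/15592 = 1006.9 A.
I_p = I_s × N_s/N_p = 1006.9 × 206/872 = 238 A.

V_s ≈ 15600 V, I_p ≈ 238 A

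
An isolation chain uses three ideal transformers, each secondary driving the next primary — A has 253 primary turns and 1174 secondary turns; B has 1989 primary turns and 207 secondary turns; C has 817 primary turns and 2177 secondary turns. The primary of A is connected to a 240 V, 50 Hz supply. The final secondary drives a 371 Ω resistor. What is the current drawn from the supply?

I_supply ≈ 1.07 A

Secondary of A: V = 240.00 × 1174/253 = 1113.7 V.
Secondary of B: V = 1113.7 × 207/1989 = 115.90 V.
Secondary of C: V = 115.90 × 2177/817 = 308.84 V.
I_load = 308.84/371 = 0.83245 A, so P_out = 308.84 × 0.83245 = 257.09 W.
All ideal ⇒ P_in = P_out, so I_supply = 257.09/240 = 1.07 A.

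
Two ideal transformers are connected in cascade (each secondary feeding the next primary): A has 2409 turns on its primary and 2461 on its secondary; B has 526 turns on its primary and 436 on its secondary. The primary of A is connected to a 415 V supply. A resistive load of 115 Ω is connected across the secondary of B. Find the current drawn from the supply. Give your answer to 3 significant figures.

I_supply ≈ 2.59 A

After A: V = 415.00 × 2461/2409 = 423.96 V.
After B: V = 423.96 × 436/526 = 351.42 V.
I_load = 351.42/115 = 3.0558 A, so P_out = 351.42 × 3.0558 = 1073.9 W.
All ideal ⇒ P_in = P_out, so I_supply = 1073.9/415 = 2.59 A.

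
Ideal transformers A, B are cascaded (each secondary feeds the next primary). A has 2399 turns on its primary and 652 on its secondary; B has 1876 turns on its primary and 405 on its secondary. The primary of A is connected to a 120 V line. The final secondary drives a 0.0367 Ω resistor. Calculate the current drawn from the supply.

After A: V = 120.00 × 652/2399 = 32.614 V.
After B: V = 32.614 × 405/1876 = 7.0408 V.
I_load = 7.0408/0.0367 = 191.85 A, so P_out = 7.0408 × 191.85 = 1350.8 W.
All ideal ⇒ P_in = P_out, so I_supply = 1350.8/120 = 11.3 A.

I_supply ≈ 11.3 A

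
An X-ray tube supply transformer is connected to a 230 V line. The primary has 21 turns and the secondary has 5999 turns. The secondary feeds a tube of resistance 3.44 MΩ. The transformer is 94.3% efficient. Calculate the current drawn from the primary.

V_s = 230 × 5999/21 = 65703 V.
I_s = V_s/R = 65703/(3.44×10^6) = 0.019100 A.
P_out = V_s I_s = 65703 × 0.019100 = 1254.9 W.
P_in = P_out/η = 1254.9/0.943 = 1330.8 W.
I_p = P_in/V_p = 1330.8/230 = 5.79 A.

I_p ≈ 5.79 A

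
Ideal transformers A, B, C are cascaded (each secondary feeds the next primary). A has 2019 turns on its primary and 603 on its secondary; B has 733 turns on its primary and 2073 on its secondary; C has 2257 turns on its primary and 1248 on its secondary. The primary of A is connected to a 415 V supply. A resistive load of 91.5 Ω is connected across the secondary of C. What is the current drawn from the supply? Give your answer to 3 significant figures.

Secondary of A: V = 415.00 × 603/2019 = 123.95 V.
Secondary of B: V = 123.95 × 2073/733 = 350.53 V.
Secondary of C: V = 350.53 × 1248/2257 = 193.82 V.
I_load = 193.82/91.5 = 2.1183 A, so P_out = 193.82 × 2.1183 = 410.58 W.
All ideal ⇒ P_in = P_out, so I_supply = 410.58/415 = 0.989 A.

I_supply ≈ 0.989 A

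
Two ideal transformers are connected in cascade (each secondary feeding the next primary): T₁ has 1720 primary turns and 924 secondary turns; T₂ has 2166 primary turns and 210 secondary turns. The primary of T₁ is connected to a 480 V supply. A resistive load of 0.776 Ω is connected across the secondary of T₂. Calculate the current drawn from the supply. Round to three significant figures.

I_supply ≈ 1.68 A

After T₁: V = 480.00 × 924/1720 = 257.86 V.
After T₂: V = 257.86 × 210/2166 = 25.000 V.
I_load = 25.000/0.776 = 32.217 A, so P_out = 25.000 × 32.217 = 805.43 W.
All ideal ⇒ P_in = P_out, so I_supply = 805.43/480 = 1.68 A.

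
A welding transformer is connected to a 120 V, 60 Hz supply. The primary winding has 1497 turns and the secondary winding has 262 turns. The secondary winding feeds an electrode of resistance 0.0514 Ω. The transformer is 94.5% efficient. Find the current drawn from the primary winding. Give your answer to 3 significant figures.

V_s = 120 × 262/1497 = 21.002 V.
I_s = V_s/R = 21.002/0.0514 = 408.60 A.
P_out = V_s I_s = 21.002 × 408.60 = 8581.4 W.
P_in = P_out/η = 8581.4/0.945 = 9080.9 W.
I_p = P_in/V_p = 9080.9/120 = 75.7 A.

I_p ≈ 75.7 A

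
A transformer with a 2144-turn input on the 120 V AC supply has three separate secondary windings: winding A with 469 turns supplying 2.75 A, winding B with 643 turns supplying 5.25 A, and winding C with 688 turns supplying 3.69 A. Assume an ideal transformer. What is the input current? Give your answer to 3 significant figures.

I_in ≈ 3.36 A

V_A = 120 × 469/2144 = 26.250 V; V_B = 120 × 643/2144 = 35.989 V; V_C = 120 × 688/2144 = 38.507 V.
P_out = V_A I_A + V_B I_B + V_C I_C = 26.250×2.75 + 35.989×5.25 + 38.507×3.69 = 72.188 + 188.94 + 142.09 = 403.22 W.
Ideal ⇒ P_in = P_out, so I_in = P_out/V_in = 403.22/120 = 3.36 A.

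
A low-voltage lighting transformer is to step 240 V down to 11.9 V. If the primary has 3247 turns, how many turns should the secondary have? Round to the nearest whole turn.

N_s/N_p = V_s/V_p, so N_s = 3247 × 11.9/240 = 161.0 ≈ 161 turns.

N_s = 161 turns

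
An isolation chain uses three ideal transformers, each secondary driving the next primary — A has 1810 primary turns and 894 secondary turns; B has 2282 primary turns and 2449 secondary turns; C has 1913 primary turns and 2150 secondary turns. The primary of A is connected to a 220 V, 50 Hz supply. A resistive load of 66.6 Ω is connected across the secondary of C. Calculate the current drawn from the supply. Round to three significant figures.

I_supply ≈ 1.17 A

Secondary of A: V = 220.00 × 894/1810 = 108.66 V.
Secondary of B: V = 108.66 × 2449/2282 = 116.62 V.
Secondary of C: V = 116.62 × 2150/1913 = 131.06 V.
I_load = 131.06/66.6 = 1.9679 A, so P_out = 131.06 × 1.9679 = 257.92 W.
All ideal ⇒ P_in = P_out, so I_supply = 257.92/220 = 1.17 A.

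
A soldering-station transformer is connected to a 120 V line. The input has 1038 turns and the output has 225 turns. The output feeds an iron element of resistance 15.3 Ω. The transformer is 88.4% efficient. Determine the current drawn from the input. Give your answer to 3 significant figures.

I_in ≈ 0.417 A

V_out = 120 × 225/1038 = 26.012 V.
I_out = V_out/R = 26.012/15.3 = 1.7001 A.
P_out = V_out I_out = 26.012 × 1.7001 = 44.222 W.
P_in = P_out/η = 44.222/0.884 = 50.025 W.
I_in = P_in/V_in = 50.025/120 = 0.417 A.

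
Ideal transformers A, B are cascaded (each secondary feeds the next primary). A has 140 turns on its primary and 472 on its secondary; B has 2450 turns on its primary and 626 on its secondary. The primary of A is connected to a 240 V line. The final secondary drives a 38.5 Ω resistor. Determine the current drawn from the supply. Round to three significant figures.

Secondary of A: V = 240.00 × 472/140 = 809.14 V.
Secondary of B: V = 809.14 × 626/2450 = 206.74 V.
I_load = 206.74/38.5 = 5.3700 A, so P_out = 206.74 × 5.3700 = 1110.2 W.
All ideal ⇒ P_in = P_out, so I_supply = 1110.2/240 = 4.63 A.

I_supply ≈ 4.63 A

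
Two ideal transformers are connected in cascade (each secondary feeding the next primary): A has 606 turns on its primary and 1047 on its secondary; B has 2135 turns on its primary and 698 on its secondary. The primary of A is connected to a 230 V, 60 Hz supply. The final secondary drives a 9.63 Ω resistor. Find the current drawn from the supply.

I_supply ≈ 7.62 A

After A: V = 230.00 × 1047/606 = 397.38 V.
After B: V = 397.38 × 698/2135 = 129.92 V.
I_load = 129.92/9.63 = 13.491 A, so P_out = 129.92 × 13.491 = 1752.6 W.
All ideal ⇒ P_in = P_out, so I_supply = 1752.6/230 = 7.62 A.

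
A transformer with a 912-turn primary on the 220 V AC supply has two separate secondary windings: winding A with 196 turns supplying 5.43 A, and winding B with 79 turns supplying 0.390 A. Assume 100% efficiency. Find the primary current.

V_A = 220 × 196/912 = 47.281 V; V_B = 220 × 79/912 = 19.057 V.
P_out = V_A I_A + V_B I_B = 47.281×5.43 + 19.057×0.390 = 256.73 + 7.4322 = 264.17 W.
Ideal ⇒ P_in = P_out, so I_p = P_out/V_p = 264.17/220 = 1.20 A.

I_p ≈ 1.20 A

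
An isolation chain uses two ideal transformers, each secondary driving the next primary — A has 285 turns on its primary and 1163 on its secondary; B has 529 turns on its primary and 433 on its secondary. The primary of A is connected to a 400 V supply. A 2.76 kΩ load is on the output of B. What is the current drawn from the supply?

I_supply ≈ 1.62 A

After A: V = 400.00 × 1163/285 = 1632.3 V.
After B: V = 1632.3 × 433/529 = 1336.1 V.
I_load = 1336.1/2760 = 0.48408 A, so P_out = 1336.1 × 0.48408 = 646.76 W.
All ideal ⇒ P_in = P_out, so I_supply = 646.76/400 = 1.62 A.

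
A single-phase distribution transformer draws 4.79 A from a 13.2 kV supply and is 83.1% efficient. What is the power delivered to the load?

P_in = V_p I_p = 13200 × 4.79 = 63228 W.
P_out = η P_in = 0.831 × 63228 = 52500 W.

P_out ≈ 52500 W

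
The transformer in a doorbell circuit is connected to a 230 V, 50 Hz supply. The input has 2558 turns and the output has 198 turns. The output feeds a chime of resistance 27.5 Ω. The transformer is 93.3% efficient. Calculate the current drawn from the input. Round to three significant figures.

I_in ≈ 0.0537 A

V_out = 230 × 198/2558 = 17.803 V.
I_out = V_out/R = 17.803/27.5 = 0.64738 A.
P_out = V_out I_out = 17.803 × 0.64738 = 11.525 W.
P_in = P_out/η = 11.525/0.933 = 12.353 W.
I_in = P_in/V_in = 12.353/230 = 0.0537 A.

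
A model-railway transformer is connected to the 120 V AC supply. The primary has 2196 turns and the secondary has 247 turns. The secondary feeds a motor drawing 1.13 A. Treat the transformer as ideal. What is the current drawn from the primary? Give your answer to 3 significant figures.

I_p ≈ 0.127 A

For an ideal transformer I_p N_p = I_s N_s, so I_p = 1.13 × 247/2196 = 0.127 A.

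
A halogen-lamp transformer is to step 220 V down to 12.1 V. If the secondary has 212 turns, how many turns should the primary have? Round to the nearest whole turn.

N_p/N_s = V_p/V_s, so N_p = 212 × 220/12.1 = 3854.5 ≈ 3855 turns.

N_p = 3855 turns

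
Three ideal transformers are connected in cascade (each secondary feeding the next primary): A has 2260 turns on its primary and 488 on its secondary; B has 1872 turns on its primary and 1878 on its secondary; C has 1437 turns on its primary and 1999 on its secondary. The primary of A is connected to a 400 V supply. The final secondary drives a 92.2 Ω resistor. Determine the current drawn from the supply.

Secondary of A: V = 400.00 × 488/2260 = 86.372 V.
Secondary of B: V = 86.372 × 1878/1872 = 86.649 V.
Secondary of C: V = 86.649 × 1999/1437 = 120.54 V.
I_load = 120.54/92.2 = 1.3073 A, so P_out = 120.54 × 1.3073 = 157.58 W.
All ideal ⇒ P_in = P_out, so I_supply = 157.58/400 = 0.394 A.

I_supply ≈ 0.394 A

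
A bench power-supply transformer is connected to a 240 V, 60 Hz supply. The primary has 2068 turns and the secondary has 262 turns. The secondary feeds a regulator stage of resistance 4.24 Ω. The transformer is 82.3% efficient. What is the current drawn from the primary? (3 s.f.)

I_p ≈ 1.10 A

V_s = 240 × 262/2068 = 30.406 V.
I_s = V_s/R = 30.406/4.24 = 7.1713 A.
P_out = V_s I_s = 30.406 × 7.1713 = 218.05 W.
P_in = P_out/η = 218.05/0.823 = 264.95 W.
I_p = P_in/V_p = 264.95/240 = 1.10 A.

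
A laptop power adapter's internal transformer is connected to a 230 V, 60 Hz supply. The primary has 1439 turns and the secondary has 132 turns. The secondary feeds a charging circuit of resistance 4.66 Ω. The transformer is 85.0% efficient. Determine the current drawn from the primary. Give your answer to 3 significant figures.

I_p ≈ 0.489 A

V_s = 230 × 132/1439 = 21.098 V.
I_s = V_s/R = 21.098/4.66 = 4.5275 A.
P_out = V_s I_s = 21.098 × 4.5275 = 95.520 W.
P_in = P_out/η = 95.520/0.850 = 112.38 W.
I_p = P_in/V_p = 112.38/230 = 0.489 A.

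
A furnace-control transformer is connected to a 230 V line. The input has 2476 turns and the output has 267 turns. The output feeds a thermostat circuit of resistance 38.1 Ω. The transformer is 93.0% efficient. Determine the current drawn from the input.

I_in ≈ 0.0755 A

V_out = 230 × 267/2476 = 24.802 V.
I_out = V_out/R = 24.802/38.1 = 0.65097 A.
P_out = V_out I_out = 24.802 × 0.65097 = 16.146 W.
P_in = P_out/η = 16.146/0.930 = 17.361 W.
I_in = P_in/V_in = 17.361/230 = 0.0755 A.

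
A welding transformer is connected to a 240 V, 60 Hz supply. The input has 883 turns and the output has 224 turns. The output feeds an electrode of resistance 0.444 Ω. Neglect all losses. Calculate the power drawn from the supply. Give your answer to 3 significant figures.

V_out = V_in × N_out/N_in = 240 × 224/883 = 60.883 V.
I_out = V_out/R = 60.883/0.444 = 137.12 A.
I_in = I_out × N_out/N_in = 137.12 × 224/883 = 34.786 A.
P = V_in I_in = 240 × 34.786 = 8350 W.

P ≈ 8350 W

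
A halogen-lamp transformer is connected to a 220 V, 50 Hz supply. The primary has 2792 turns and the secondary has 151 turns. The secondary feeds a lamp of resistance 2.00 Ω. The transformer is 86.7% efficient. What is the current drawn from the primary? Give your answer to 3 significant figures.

I_p ≈ 0.371 A

V_s = 220 × 151/2792 = 11.898 V.
I_s = V_s/R = 11.898/2.00 = 5.9491 A.
P_out = V_s I_s = 11.898 × 5.9491 = 70.785 W.
P_in = P_out/η = 70.785/0.867 = 81.643 W.
I_p = P_in/V_p = 81.643/220 = 0.371 A.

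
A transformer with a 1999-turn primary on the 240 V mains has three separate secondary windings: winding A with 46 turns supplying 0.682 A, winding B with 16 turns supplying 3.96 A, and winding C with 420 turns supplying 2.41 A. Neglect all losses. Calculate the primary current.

I_p ≈ 0.554 A

V_A = 240 × 46/1999 = 5.5228 V; V_B = 240 × 16/1999 = 1.9210 V; V_C = 240 × 420/1999 = 50.425 V.
P_out = V_A I_A + V_B I_B + V_C I_C = 5.5228×0.682 + 1.9210×3.96 + 50.425×2.41 = 3.7665 + 7.6070 + 121.52 = 132.90 W.
Ideal ⇒ P_in = P_out, so I_p = P_out/V_p = 132.90/240 = 0.554 A.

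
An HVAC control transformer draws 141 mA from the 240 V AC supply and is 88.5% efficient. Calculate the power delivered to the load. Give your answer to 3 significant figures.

P_out ≈ 29.9 W

P_in = V_in I_in = 240 × 0.141 = 33.840 W.
P_out = η P_in = 0.885 × 33.840 = 29.9 W.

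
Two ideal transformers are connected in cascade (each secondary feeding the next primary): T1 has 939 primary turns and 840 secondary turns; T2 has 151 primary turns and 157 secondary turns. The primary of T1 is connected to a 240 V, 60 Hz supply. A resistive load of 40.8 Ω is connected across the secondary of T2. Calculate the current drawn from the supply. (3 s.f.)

I_supply ≈ 5.09 A

Secondary of T1: V = 240.00 × 840/939 = 214.70 V.
Secondary of T2: V = 214.70 × 157/151 = 223.23 V.
I_load = 223.23/40.8 = 5.4713 A, so P_out = 223.23 × 5.4713 = 1221.3 W.
All ideal ⇒ P_in = P_out, so I_supply = 1221.3/240 = 5.09 A.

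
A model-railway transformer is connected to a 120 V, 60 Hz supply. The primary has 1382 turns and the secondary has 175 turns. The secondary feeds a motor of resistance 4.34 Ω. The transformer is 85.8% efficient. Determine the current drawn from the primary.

V_s = 120 × 175/1382 = 15.195 V.
I_s = V_s/R = 15.195/4.34 = 3.5012 A.
P_out = V_s I_s = 15.195 × 3.5012 = 53.203 W.
P_in = P_out/η = 53.203/0.858 = 62.008 W.
I_p = P_in/V_p = 62.008/120 = 0.517 A.

I_p ≈ 0.517 A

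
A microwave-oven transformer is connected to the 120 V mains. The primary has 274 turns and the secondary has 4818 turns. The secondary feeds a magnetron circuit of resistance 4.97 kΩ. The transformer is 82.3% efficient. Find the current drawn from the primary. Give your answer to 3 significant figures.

I_p ≈ 9.07 A

V_s = 120 × 4818/274 = 2110.1 V.
I_s = V_s/R = 2110.1/4970 = 0.42456 A.
P_out = V_s I_s = 2110.1 × 0.42456 = 895.86 W.
P_in = P_out/η = 895.86/0.823 = 1088.5 W.
I_p = P_in/V_p = 1088.5/120 = 9.07 A.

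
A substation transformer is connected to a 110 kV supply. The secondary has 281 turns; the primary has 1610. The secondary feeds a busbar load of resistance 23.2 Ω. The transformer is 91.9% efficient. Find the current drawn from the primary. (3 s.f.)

V_s = 110000 × 281/1610 = 19199 V.
I_s = V_s/R = 19199/23.2 = 827.53 A.
P_out = V_s I_s = 19199 × 827.53 = 1.5888×10^7 W.
P_in = P_out/η = 1.5888×10^7/0.919 = 1.7288×10^7 W.
I_p = P_in/V_p = 1.7288×10^7/110000 = 157 A.

I_p ≈ 157 A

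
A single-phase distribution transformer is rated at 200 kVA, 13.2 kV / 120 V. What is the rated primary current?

I_p ≈ 15.2 A

I_p = S/V_p = 200000/13200 = 15.2 A.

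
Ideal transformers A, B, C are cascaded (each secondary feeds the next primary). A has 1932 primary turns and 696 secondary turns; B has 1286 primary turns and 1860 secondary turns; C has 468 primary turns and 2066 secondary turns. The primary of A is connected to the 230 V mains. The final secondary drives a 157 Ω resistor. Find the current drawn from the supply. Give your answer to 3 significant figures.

I_supply ≈ 7.75 A

After A: V = 230.00 × 696/1932 = 82.857 V.
After B: V = 82.857 × 1860/1286 = 119.84 V.
After C: V = 119.84 × 2066/468 = 529.04 V.
I_load = 529.04/157 = 3.3697 A, so P_out = 529.04 × 3.3697 = 1782.7 W.
All ideal ⇒ P_in = P_out, so I_supply = 1782.7/230 = 7.75 A.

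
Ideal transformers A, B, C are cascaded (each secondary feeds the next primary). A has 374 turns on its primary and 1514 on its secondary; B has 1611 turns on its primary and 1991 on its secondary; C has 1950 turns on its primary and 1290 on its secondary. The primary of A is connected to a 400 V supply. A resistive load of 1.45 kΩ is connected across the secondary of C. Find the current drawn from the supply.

After A: V = 400.00 × 1514/374 = 1619.3 V.
After B: V = 1619.3 × 1991/1611 = 2001.2 V.
After C: V = 2001.2 × 1290/1950 = 1323.9 V.
I_load = 1323.9/1450 = 0.91301 A, so P_out = 1323.9 × 0.91301 = 1208.7 W.
All ideal ⇒ P_in = P_out, so I_supply = 1208.7/400 = 3.02 A.

I_supply ≈ 3.02 A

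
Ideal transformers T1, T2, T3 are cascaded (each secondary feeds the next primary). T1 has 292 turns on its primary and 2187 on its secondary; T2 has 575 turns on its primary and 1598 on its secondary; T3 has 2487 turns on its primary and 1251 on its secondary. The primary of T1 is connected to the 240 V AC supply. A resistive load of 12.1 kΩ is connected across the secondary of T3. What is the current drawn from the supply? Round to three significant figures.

I_supply ≈ 2.17 A

After T1: V = 240.00 × 2187/292 = 1797.5 V.
After T2: V = 1797.5 × 1598/575 = 4995.6 V.
After T3: V = 4995.6 × 1251/2487 = 2512.9 V.
I_load = 2512.9/12100 = 0.20767 A, so P_out = 2512.9 × 0.20767 = 521.86 W.
All ideal ⇒ P_in = P_out, so I_supply = 521.86/240 = 2.17 A.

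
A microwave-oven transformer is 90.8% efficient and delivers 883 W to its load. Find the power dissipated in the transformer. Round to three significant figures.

P_loss ≈ 89.5 W

P_in = P_out/η = 883/0.908 = 972.467 W.
P_loss = P_in − P_out = 972.467 − 883 = 89.5 W.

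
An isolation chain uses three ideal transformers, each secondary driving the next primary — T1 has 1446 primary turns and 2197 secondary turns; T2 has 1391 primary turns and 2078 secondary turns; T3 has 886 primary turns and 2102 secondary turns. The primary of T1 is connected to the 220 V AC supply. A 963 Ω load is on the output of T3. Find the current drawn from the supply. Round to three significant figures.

After T1: V = 220.00 × 2197/1446 = 334.26 V.
After T2: V = 334.26 × 2078/1391 = 499.35 V.
After T3: V = 499.35 × 2102/886 = 1184.7 V.
I_load = 1184.7/963 = 1.2302 A, so P_out = 1184.7 × 1.2302 = 1457.4 W.
All ideal ⇒ P_in = P_out, so I_supply = 1457.4/220 = 6.62 A.

I_supply ≈ 6.62 A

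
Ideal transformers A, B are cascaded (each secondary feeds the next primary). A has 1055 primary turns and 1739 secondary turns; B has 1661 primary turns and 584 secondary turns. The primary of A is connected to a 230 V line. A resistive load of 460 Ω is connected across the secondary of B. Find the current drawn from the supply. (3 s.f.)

After A: V = 230.00 × 1739/1055 = 379.12 V.
After B: V = 379.12 × 584/1661 = 133.30 V.
I_load = 133.30/460 = 0.28977 A, so P_out = 133.30 × 0.28977 = 38.626 W.
All ideal ⇒ P_in = P_out, so I_supply = 38.626/230 = 0.168 A.

I_supply ≈ 0.168 A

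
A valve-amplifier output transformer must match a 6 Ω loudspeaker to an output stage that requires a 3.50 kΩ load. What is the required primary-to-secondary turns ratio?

Z_p/Z_s = (N_p/N_s)², so N_p/N_s = √(3500/6) = √583 = 24.2.

N_p/N_s ≈ 24.2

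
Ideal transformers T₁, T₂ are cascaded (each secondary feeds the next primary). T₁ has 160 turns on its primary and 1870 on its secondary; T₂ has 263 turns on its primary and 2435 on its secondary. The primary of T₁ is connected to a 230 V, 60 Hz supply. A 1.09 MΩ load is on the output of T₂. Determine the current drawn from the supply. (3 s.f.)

I_supply ≈ 2.47 A

Secondary of T₁: V = 230.00 × 1870/160 = 2688.1 V.
Secondary of T₂: V = 2688.1 × 2435/263 = 24888 V.
I_load = 24888/(1.09×10^6) = 0.022833 A, so P_out = 24888 × 0.022833 = 568.28 W.
All ideal ⇒ P_in = P_out, so I_supply = 568.28/230 = 2.47 A.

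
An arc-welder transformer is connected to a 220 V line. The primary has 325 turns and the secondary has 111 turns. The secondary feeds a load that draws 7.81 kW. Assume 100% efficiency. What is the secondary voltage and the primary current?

V_s ≈ 75.1 V, I_p ≈ 35.5 A

V_s = V_p × N_s/N_p = 220 × 111/325 = 75.138 V.
I_s = P/V_s = 7810/75.138 = 103.94 A.
I_p = I_s × N_s/N_p = 103.94 × 111/325 = 35.5 A.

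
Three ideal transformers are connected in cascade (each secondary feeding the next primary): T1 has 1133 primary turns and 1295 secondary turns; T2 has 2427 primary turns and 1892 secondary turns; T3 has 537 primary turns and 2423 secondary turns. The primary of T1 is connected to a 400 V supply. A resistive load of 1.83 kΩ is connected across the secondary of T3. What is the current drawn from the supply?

After T1: V = 400.00 × 1295/1133 = 457.19 V.
After T2: V = 457.19 × 1892/2427 = 356.41 V.
After T3: V = 356.41 × 2423/537 = 1608.2 V.
I_load = 1608.2/1830 = 0.87878 A, so P_out = 1608.2 × 0.87878 = 1413.2 W.
All ideal ⇒ P_in = P_out, so I_supply = 1413.2/400 = 3.53 A.

I_supply ≈ 3.53 A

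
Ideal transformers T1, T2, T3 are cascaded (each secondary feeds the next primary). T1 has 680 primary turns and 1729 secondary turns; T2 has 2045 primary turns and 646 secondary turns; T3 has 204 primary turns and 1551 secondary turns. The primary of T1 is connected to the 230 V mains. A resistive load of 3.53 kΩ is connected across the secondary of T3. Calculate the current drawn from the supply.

I_supply ≈ 2.43 A

Secondary of T1: V = 230.00 × 1729/680 = 584.81 V.
Secondary of T2: V = 584.81 × 646/2045 = 184.74 V.
Secondary of T3: V = 184.74 × 1551/204 = 1404.5 V.
I_load = 1404.5/3530 = 0.39789 A, so P_out = 1404.5 × 0.39789 = 558.85 W.
All ideal ⇒ P_in = P_out, so I_supply = 558.85/230 = 2.43 A.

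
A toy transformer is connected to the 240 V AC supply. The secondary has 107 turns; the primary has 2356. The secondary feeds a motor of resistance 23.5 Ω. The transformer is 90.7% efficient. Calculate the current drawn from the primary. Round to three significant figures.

V_s = 240 × 107/2356 = 10.900 V.
I_s = V_s/R = 10.900/23.5 = 0.46382 A.
P_out = V_s I_s = 10.900 × 0.46382 = 5.0556 W.
P_in = P_out/η = 5.0556/0.907 = 5.5740 W.
I_p = P_in/V_p = 5.5740/240 = 0.0232 A.

I_p ≈ 0.0232 A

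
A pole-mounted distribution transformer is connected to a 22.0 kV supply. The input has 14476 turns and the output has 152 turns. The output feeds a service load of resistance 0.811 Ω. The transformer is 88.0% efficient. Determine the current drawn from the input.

I_in ≈ 3.40 A

V_out = 22000 × 152/14476 = 231.00 V.
I_out = V_out/R = 231.00/0.811 = 284.84 A.
P_out = V_out I_out = 231.00 × 284.84 = 65798 W.
P_in = P_out/η = 65798/0.880 = 74771 W.
I_in = P_in/V_in = 74771/22000 = 3.40 A.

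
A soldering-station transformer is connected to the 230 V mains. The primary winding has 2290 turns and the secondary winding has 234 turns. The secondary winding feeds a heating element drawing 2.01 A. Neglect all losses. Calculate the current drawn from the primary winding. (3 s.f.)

I_p ≈ 0.205 A

For an ideal transformer I_p N_p = I_s N_s, so I_p = 2.01 × 234/2290 = 0.205 A.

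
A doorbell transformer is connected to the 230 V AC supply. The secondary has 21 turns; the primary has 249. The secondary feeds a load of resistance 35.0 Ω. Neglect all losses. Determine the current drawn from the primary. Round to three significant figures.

V_s = V_p × N_s/N_p = 230 × 21/249 = 19.398 V.
I_s = V_s/R = 19.398/35.0 = 0.55422 A.
For an ideal transformer I_p N_p = I_s N_s, so I_p = 0.55422 × 21/249 = 0.0467 A.

I_p ≈ 0.0467 A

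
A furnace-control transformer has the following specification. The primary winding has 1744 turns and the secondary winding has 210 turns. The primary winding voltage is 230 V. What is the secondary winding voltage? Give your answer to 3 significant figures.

V_s ≈ 27.7 V

V_s/V_p = N_s/N_p, so V_s = 230 × 210/1744 = 27.7 V.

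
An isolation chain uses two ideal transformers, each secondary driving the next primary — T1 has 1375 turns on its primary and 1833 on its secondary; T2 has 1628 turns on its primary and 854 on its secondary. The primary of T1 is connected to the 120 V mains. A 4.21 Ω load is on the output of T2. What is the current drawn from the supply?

I_supply ≈ 13.9 A

Secondary of T1: V = 120.00 × 1833/1375 = 159.97 V.
Secondary of T2: V = 159.97 × 854/1628 = 83.916 V.
I_load = 83.916/4.21 = 19.933 A, so P_out = 83.916 × 19.933 = 1672.7 W.
All ideal ⇒ P_in = P_out, so I_supply = 1672.7/120 = 13.9 A.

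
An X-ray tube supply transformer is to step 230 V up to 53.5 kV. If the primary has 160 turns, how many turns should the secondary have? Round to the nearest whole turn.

N_s = 37217 turns

N_s/N_p = V_s/V_p, so N_s = 160 × 53500/230 = 37217.4 ≈ 37217 turns.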